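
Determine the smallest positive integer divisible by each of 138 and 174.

4002

138 = 2 × 3 × 23
174 = 2 × 3 × 29
LCM(138, 174) = 2 × 3 × 23 × 29 = 4002.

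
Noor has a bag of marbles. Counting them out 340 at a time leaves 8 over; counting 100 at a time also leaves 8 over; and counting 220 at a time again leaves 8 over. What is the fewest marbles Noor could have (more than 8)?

N − 8 must be a common multiple of 340, 100, and 220.
340 = 2^2 × 5 × 17
100 = 2^2 × 5^2
220 = 2^2 × 5 × 11
LCM(340, 100, 220) = 2^2 × 5^2 × 11 × 17 = 18700.
Smallest N > 8 is LCM + 8 = 18700 + 8 = 18708.

18708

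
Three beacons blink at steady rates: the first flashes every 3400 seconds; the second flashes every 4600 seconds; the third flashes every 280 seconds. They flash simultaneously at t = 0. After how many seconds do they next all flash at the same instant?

We need the least common multiple of the intervals.
3400 = 2^3 × 5^2 × 17
4600 = 2^3 × 5^2 × 23
280 = 2^3 × 5 × 7
LCM(3400, 4600, 280) = 2^3 × 5^2 × 7 × 17 × 23 = 547400.

547400 seconds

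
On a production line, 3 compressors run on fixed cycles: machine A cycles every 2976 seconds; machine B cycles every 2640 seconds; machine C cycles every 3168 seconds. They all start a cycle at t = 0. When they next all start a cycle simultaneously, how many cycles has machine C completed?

155 cycles

The first common completion time is the LCM of the periods.
2976 = 2^5 × 3 × 31
2640 = 2^4 × 3 × 5 × 11
3168 = 2^5 × 3^2 × 11
LCM(2976, 2640, 3168) = 2^5 × 3^2 × 5 × 11 × 31 = 491040.
Cycles for period 3168: 491040 / 3168 = 155.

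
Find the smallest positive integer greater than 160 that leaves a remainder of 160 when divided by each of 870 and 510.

N − 160 must be a common multiple of 870 and 510.
870 = 2 × 3 × 5 × 29
510 = 2 × 3 × 5 × 17
LCM(870, 510) = 2 × 3 × 5 × 17 × 29 = 14790.
Smallest N > 160 is LCM + 160 = 14790 + 160 = 14950.

14950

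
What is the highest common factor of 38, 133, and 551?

38 = 2 × 19
133 = 7 × 19
551 = 19 × 29
gcd(38, 133, 551) = 19.

19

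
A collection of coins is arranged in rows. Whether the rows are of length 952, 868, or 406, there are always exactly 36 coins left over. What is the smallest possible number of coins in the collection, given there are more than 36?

N − 36 must be a common multiple of 952, 868, and 406.
952 = 2^3 × 7 × 17
868 = 2^2 × 7 × 31
406 = 2 × 7 × 29
LCM(952, 868, 406) = 2^3 × 7 × 17 × 29 × 31 = 855848.
Smallest N > 36 is LCM + 36 = 855848 + 36 = 855884.

855884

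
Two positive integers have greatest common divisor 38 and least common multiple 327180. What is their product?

12432840

For any two positive integers, gcd × lcm = product = 38 × 327180 = 12432840.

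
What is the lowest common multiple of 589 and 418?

12958

589 = 19 × 31
418 = 2 × 11 × 19
LCM(589, 418) = 2 × 11 × 19 × 31 = 12958.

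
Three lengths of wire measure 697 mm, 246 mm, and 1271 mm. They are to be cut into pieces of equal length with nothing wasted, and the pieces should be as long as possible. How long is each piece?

The greatest length dividing all of 697, 246, and 1271 is their gcd.
697 = 17 × 41
246 = 2 × 3 × 41
1271 = 31 × 41
gcd(697, 246, 1271) = 41.

41 mm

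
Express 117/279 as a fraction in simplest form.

13/31

117 = 3^2 × 13
279 = 3^2 × 31
gcd(117, 279) = 3^2 = 9.
Divide numerator and denominator by 9: 117/279 = 13/31.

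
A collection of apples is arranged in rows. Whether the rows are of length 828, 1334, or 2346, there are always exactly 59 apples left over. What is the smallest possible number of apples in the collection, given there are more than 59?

N − 59 must be a common multiple of 828, 1334, and 2346.
828 = 2^2 × 3^2 × 23
1334 = 2 × 23 × 29
2346 = 2 × 3 × 17 × 23
LCM(828, 1334, 2346) = 2^2 × 3^2 × 17 × 23 × 29 = 408204.
Smallest N > 59 is LCM + 59 = 408204 + 59 = 408263.

408263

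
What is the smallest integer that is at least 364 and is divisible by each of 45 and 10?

The integer must be a common multiple of 45 and 10, so a multiple of their LCM.
45 = 3^2 × 5
10 = 2 × 5
LCM(45, 10) = 2 × 3^2 × 5 = 90.
Smallest multiple of 90 that is ≥ 364: ⌈364/90⌉ × 90 = 5 × 90 = 450.

450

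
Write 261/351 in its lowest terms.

29/39

261 = 3^2 × 29
351 = 3^3 × 13
gcd(261, 351) = 3^2 = 9.
Divide numerator and denominator by 9: 261/351 = 29/39.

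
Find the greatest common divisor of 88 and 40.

88 = 2^3 × 11
40 = 2^3 × 5
gcd(88, 40) = 2^3 = 8.

8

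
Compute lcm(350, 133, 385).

350 = 2 × 5^2 × 7
133 = 7 × 19
385 = 5 × 7 × 11
LCM(350, 133, 385) = 2 × 5^2 × 7 × 11 × 19 = 73150.

73150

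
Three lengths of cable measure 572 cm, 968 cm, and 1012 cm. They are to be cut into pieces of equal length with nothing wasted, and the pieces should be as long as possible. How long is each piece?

The greatest length dividing all of 572, 968, and 1012 is their gcd.
572 = 2^2 × 11 × 13
968 = 2^3 × 11^2
1012 = 2^2 × 11 × 23
gcd(572, 968, 1012) = 2^2 × 11 = 44.

44 cm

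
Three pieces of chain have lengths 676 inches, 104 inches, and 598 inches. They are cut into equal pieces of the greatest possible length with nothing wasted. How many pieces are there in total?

Piece length = gcd(676, 104, 598).
676 = 2^2 × 13^2
104 = 2^3 × 13
598 = 2 × 13 × 23
gcd(676, 104, 598) = 2 × 13 = 26.
Total pieces = 676/26 + 104/26 + 598/26 = 26 + 4 + 23 = 53.

53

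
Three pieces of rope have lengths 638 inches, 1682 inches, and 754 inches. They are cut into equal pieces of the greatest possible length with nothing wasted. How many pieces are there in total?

53

Piece length = gcd(638, 1682, 754).
638 = 2 × 11 × 29
1682 = 2 × 29^2
754 = 2 × 13 × 29
gcd(638, 1682, 754) = 2 × 29 = 58.
Total pieces = 638/58 + 1682/58 + 754/58 = 11 + 29 + 13 = 53.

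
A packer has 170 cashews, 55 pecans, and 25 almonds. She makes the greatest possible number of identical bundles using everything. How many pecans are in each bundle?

11

Number of bundles = gcd(170, 55, 25).
170 = 2 × 5 × 17
55 = 5 × 11
25 = 5^2
gcd(170, 55, 25) = 5.
pecans per bundle = 55 / 5 = 11.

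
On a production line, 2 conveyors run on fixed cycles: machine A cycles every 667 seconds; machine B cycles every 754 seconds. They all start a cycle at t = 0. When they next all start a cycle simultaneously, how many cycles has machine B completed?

23 cycles

They are all back at their starting positions together after one LCM of the periods.
667 = 23 × 29
754 = 2 × 13 × 29
LCM(667, 754) = 2 × 13 × 23 × 29 = 17342.
Cycles for period 754: 17342 / 754 = 23.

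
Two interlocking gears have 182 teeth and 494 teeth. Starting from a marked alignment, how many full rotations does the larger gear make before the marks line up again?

The first common completion time is the LCM of the periods.
182 = 2 × 7 × 13
494 = 2 × 13 × 19
LCM(182, 494) = 2 × 7 × 13 × 19 = 3458.
Rotations for period 494: 3458 / 494 = 7.

7 rotations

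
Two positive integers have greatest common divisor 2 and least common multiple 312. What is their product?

For any two positive integers, gcd × lcm = product = 2 × 312 = 624.

624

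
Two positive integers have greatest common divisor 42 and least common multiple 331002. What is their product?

For any two positive integers, gcd × lcm = product = 42 × 331002 = 13902084.

13902084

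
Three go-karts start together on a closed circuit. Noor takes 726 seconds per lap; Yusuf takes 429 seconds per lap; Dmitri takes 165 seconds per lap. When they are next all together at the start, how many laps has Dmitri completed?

They are all back at their starting positions together after one LCM of the periods.
726 = 2 × 3 × 11^2
429 = 3 × 11 × 13
165 = 3 × 5 × 11
LCM(726, 429, 165) = 2 × 3 × 5 × 11^2 × 13 = 47190.
Laps for period 165: 47190 / 165 = 286.

286 laps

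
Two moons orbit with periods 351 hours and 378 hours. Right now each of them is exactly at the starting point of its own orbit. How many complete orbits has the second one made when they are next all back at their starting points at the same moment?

The first common completion time is the LCM of the periods.
351 = 3^3 × 13
378 = 2 × 3^3 × 7
LCM(351, 378) = 2 × 3^3 × 7 × 13 = 4914.
Orbits for period 378: 4914 / 378 = 13.

13 orbits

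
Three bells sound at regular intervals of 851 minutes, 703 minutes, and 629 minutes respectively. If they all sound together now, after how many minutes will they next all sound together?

The first simultaneous occurrence is after LCM of the individual periods.
851 = 23 × 37
703 = 19 × 37
629 = 17 × 37
LCM(851, 703, 629) = 17 × 19 × 23 × 37 = 274873.

274873 minutes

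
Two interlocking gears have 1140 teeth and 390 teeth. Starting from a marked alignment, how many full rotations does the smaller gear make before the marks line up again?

The first common completion time is the LCM of the periods.
1140 = 2^2 × 3 × 5 × 19
390 = 2 × 3 × 5 × 13
LCM(1140, 390) = 2^2 × 3 × 5 × 13 × 19 = 14820.
Rotations for period 390: 14820 / 390 = 38.

38 rotations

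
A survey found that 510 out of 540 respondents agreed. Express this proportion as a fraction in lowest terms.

510 = 2 × 3 × 5 × 17
540 = 2^2 × 3^3 × 5
gcd(510, 540) = 2 × 3 × 5 = 30.
Divide numerator and denominator by 30: 510/540 = 17/18.

17/18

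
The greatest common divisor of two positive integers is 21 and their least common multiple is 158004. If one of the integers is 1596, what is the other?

2079

For two integers, gcd × lcm = product, so the other is (21 × 158004) / 1596 = 3318084 / 1596 = 2079.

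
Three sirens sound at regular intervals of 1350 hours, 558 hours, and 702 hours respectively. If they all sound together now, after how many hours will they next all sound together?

544050 hours

The first simultaneous occurrence is after LCM of the individual periods.
1350 = 2 × 3^3 × 5^2
558 = 2 × 3^2 × 31
702 = 2 × 3^3 × 13
LCM(1350, 558, 702) = 2 × 3^3 × 5^2 × 13 × 31 = 544050.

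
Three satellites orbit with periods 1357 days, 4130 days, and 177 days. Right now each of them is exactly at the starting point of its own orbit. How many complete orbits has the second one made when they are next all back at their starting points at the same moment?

They are all back at their starting positions together after one LCM of the periods.
1357 = 23 × 59
4130 = 2 × 5 × 7 × 59
177 = 3 × 59
LCM(1357, 4130, 177) = 2 × 3 × 5 × 7 × 23 × 59 = 284970.
Orbits for period 4130: 284970 / 4130 = 69.

69 orbits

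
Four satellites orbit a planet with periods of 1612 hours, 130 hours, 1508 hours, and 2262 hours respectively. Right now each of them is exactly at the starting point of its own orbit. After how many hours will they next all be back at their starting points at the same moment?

701220 hours

They coincide at every common multiple of the periods; the first is the LCM.
1612 = 2^2 × 13 × 31
130 = 2 × 5 × 13
1508 = 2^2 × 13 × 29
2262 = 2 × 3 × 13 × 29
LCM(1612, 130, 1508, 2262) = 2^2 × 3 × 5 × 13 × 29 × 31 = 701220.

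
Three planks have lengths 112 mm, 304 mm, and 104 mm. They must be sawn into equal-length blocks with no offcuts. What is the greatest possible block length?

The block length must divide every plank, so the greatest is gcd(112, 304, 104).
112 = 2^4 × 7
304 = 2^4 × 19
104 = 2^3 × 13
gcd(112, 304, 104) = 2^3 = 8.

8 mm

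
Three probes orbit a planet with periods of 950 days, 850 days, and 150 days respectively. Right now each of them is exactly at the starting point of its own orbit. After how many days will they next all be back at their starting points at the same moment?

They coincide at every common multiple of the periods; the first is the LCM.
950 = 2 × 5^2 × 19
850 = 2 × 5^2 × 17
150 = 2 × 3 × 5^2
LCM(950, 850, 150) = 2 × 3 × 5^2 × 17 × 19 = 48450.

48450 days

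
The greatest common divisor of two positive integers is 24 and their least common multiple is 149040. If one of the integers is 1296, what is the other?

2760

For two integers, gcd × lcm = product, so the other is (24 × 149040) / 1296 = 3576960 / 1296 = 2760.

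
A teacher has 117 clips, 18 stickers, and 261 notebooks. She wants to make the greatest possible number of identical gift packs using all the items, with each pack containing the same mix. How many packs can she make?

The pack count must divide each quantity, so the greatest is gcd(117, 18, 261).
117 = 3^2 × 13
18 = 2 × 3^2
261 = 3^2 × 29
gcd(117, 18, 261) = 3^2 = 9.

9 packs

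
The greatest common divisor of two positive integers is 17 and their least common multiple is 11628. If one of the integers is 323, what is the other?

612

For two integers, gcd × lcm = product, so the other is (17 × 11628) / 323 = 197676 / 323 = 612.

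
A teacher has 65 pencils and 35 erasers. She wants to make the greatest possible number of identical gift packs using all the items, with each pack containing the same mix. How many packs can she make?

5 packs

The pack count must divide each quantity, so the greatest is gcd(65, 35).
65 = 5 × 13
35 = 5 × 7
gcd(65, 35) = 5.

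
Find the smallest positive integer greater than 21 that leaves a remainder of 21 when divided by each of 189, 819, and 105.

N − 21 must be a common multiple of 189, 819, and 105.
189 = 3^3 × 7
819 = 3^2 × 7 × 13
105 = 3 × 5 × 7
LCM(189, 819, 105) = 3^3 × 5 × 7 × 13 = 12285.
Smallest N > 21 is LCM + 21 = 12285 + 21 = 12306.

12306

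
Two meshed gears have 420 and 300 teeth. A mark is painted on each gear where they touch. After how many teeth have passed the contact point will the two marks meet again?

2100 teeth

The first simultaneous occurrence is after LCM of the individual periods.
420 = 2^2 × 3 × 5 × 7
300 = 2^2 × 3 × 5^2
LCM(420, 300) = 2^2 × 3 × 5^2 × 7 = 2100.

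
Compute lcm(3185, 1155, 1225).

3185 = 5 × 7^2 × 13
1155 = 3 × 5 × 7 × 11
1225 = 5^2 × 7^2
LCM(3185, 1155, 1225) = 3 × 5^2 × 7^2 × 11 × 13 = 525525.

525525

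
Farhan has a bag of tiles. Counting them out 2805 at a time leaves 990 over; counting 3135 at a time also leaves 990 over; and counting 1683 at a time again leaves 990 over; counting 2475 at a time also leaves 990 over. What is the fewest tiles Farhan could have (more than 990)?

800415

N − 990 must be a common multiple of 2805, 3135, 1683, and 2475.
2805 = 3 × 5 × 11 × 17
3135 = 3 × 5 × 11 × 19
1683 = 3^2 × 11 × 17
2475 = 3^2 × 5^2 × 11
LCM(2805, 3135, 1683, 2475) = 3^2 × 5^2 × 11 × 17 × 19 = 799425.
Smallest N > 990 is LCM + 990 = 799425 + 990 = 800415.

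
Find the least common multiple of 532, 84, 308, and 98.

532 = 2^2 × 7 × 19
84 = 2^2 × 3 × 7
308 = 2^2 × 7 × 11
98 = 2 × 7^2
LCM(532, 84, 308, 98) = 2^2 × 3 × 7^2 × 11 × 19 = 122892.

122892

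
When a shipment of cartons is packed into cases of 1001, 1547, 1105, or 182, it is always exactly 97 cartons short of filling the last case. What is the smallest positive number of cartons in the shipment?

170073

Being 97 short of a full case of size k means N ≡ −97 (mod k), i.e. N + 97 is a multiple of each size.
1001 = 7 × 11 × 13
1547 = 7 × 13 × 17
1105 = 5 × 13 × 17
182 = 2 × 7 × 13
LCM(1001, 1547, 1105, 182) = 2 × 5 × 7 × 11 × 13 × 17 = 170170.
Smallest positive N is 170170 − 97 = 170073.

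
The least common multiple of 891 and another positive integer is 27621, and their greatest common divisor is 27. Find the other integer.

837

gcd × lcm = product of the two integers, so the other integer is (27 × 27621) / 891 = 837.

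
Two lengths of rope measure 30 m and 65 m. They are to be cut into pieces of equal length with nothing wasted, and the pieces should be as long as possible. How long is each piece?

5 m

Each piece length must divide every original length, so the longest possible is gcd(30, 65).
30 = 2 × 3 × 5
65 = 5 × 13
gcd(30, 65) = 5.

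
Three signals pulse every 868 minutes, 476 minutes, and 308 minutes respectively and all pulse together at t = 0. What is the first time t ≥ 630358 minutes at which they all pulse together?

Joint pulses occur at multiples of LCM(868, 476, 308).
868 = 2^2 × 7 × 31
476 = 2^2 × 7 × 17
308 = 2^2 × 7 × 11
LCM(868, 476, 308) = 2^2 × 7 × 11 × 17 × 31 = 162316.
Smallest multiple of 162316 that is ≥ 630358: ⌈630358/162316⌉ × 162316 = 4 × 162316 = 649264.

649264 minutes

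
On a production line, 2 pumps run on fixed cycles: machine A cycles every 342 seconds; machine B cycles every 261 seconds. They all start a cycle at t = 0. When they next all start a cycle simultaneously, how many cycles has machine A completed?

They are all back at their starting positions together after one LCM of the periods.
342 = 2 × 3^2 × 19
261 = 3^2 × 29
LCM(342, 261) = 2 × 3^2 × 19 × 29 = 9918.
Cycles for period 342: 9918 / 342 = 29.

29 cycles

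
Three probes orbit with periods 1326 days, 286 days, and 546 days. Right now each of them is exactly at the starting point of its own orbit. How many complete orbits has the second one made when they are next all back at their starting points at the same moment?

They are all back at their starting positions together after one LCM of the periods.
1326 = 2 × 3 × 13 × 17
286 = 2 × 11 × 13
546 = 2 × 3 × 7 × 13
LCM(1326, 286, 546) = 2 × 3 × 7 × 11 × 13 × 17 = 102102.
Orbits for period 286: 102102 / 286 = 357.

357 orbits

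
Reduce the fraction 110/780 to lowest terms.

110 = 2 × 5 × 11
780 = 2^2 × 3 × 5 × 13
gcd(110, 780) = 2 × 5 = 10.
Divide numerator and denominator by 10: 110/780 = 11/78.

11/78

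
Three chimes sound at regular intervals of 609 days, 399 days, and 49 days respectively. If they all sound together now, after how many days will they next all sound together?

The first simultaneous occurrence is after LCM of the individual periods.
609 = 3 × 7 × 29
399 = 3 × 7 × 19
49 = 7^2
LCM(609, 399, 49) = 3 × 7^2 × 19 × 29 = 80997.

80997 days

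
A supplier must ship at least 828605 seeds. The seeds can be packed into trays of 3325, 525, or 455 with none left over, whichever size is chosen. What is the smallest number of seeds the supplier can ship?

The number of seeds must be a common multiple of 3325, 525, and 455, so a multiple of their LCM.
3325 = 5^2 × 7 × 19
525 = 3 × 5^2 × 7
455 = 5 × 7 × 13
LCM(3325, 525, 455) = 3 × 5^2 × 7 × 13 × 19 = 129675.
Smallest multiple of 129675 that is ≥ 828605: ⌈828605/129675⌉ × 129675 = 7 × 129675 = 907725.

907725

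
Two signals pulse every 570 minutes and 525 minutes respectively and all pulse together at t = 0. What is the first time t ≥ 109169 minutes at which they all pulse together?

119700 minutes

Joint pulses occur at multiples of LCM(570, 525).
570 = 2 × 3 × 5 × 19
525 = 3 × 5^2 × 7
LCM(570, 525) = 2 × 3 × 5^2 × 7 × 19 = 19950.
Smallest multiple of 19950 that is ≥ 109169: ⌈109169/19950⌉ × 19950 = 6 × 19950 = 119700.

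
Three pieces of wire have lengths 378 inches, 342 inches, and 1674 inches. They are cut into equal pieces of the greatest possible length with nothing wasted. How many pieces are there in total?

Piece length = gcd(378, 342, 1674).
378 = 2 × 3^3 × 7
342 = 2 × 3^2 × 19
1674 = 2 × 3^3 × 31
gcd(378, 342, 1674) = 2 × 3^2 = 18.
Total pieces = 378/18 + 342/18 + 1674/18 = 21 + 19 + 93 = 133.

133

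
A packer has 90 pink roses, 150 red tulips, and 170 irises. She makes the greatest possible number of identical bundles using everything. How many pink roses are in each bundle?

9

Number of bundles = gcd(90, 150, 170).
90 = 2 × 3^2 × 5
150 = 2 × 3 × 5^2
170 = 2 × 5 × 17
gcd(90, 150, 170) = 2 × 5 = 10.
pink roses per bundle = 90 / 10 = 9.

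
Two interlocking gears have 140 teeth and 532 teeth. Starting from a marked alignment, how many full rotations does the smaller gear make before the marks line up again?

All finish a whole number of cycles simultaneously at t = LCM of the periods.
140 = 2^2 × 5 × 7
532 = 2^2 × 7 × 19
LCM(140, 532) = 2^2 × 5 × 7 × 19 = 2660.
Rotations for period 140: 2660 / 140 = 19.

19 rotations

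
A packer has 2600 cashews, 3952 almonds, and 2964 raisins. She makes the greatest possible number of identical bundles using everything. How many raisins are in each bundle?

57

Number of bundles = gcd(2600, 3952, 2964).
2600 = 2^3 × 5^2 × 13
3952 = 2^4 × 13 × 19
2964 = 2^2 × 3 × 13 × 19
gcd(2600, 3952, 2964) = 2^2 × 13 = 52.
raisins per bundle = 2964 / 52 = 57.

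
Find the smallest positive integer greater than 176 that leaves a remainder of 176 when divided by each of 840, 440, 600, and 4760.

N − 176 must be a common multiple of 840, 440, 600, and 4760.
840 = 2^3 × 3 × 5 × 7
440 = 2^3 × 5 × 11
600 = 2^3 × 3 × 5^2
4760 = 2^3 × 5 × 7 × 17
LCM(840, 440, 600, 4760) = 2^3 × 3 × 5^2 × 7 × 11 × 17 = 785400.
Smallest N > 176 is LCM + 176 = 785400 + 176 = 785576.

785576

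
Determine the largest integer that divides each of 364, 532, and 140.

28

364 = 2^2 × 7 × 13
532 = 2^2 × 7 × 19
140 = 2^2 × 5 × 7
gcd(364, 532, 140) = 2^2 × 7 = 28.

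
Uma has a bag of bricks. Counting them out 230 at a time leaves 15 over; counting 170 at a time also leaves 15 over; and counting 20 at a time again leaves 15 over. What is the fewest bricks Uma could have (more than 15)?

7835

N − 15 must be a common multiple of 230, 170, and 20.
230 = 2 × 5 × 23
170 = 2 × 5 × 17
20 = 2^2 × 5
LCM(230, 170, 20) = 2^2 × 5 × 17 × 23 = 7820.
Smallest N > 15 is LCM + 15 = 7820 + 15 = 7835.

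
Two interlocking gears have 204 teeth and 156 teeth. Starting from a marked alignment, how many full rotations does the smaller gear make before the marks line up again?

All finish a whole number of cycles simultaneously at t = LCM of the periods.
204 = 2^2 × 3 × 17
156 = 2^2 × 3 × 13
LCM(204, 156) = 2^2 × 3 × 13 × 17 = 2652.
Rotations for period 156: 2652 / 156 = 17.

17 rotations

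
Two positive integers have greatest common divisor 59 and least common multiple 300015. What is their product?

17700885

For any two positive integers, gcd × lcm = product = 59 × 300015 = 17700885.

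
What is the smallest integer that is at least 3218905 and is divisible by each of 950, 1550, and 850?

The integer must be a common multiple of 950, 1550, and 850, so a multiple of their LCM.
950 = 2 × 5^2 × 19
1550 = 2 × 5^2 × 31
850 = 2 × 5^2 × 17
LCM(950, 1550, 850) = 2 × 5^2 × 17 × 19 × 31 = 500650.
Smallest multiple of 500650 that is ≥ 3218905: ⌈3218905/500650⌉ × 500650 = 7 × 500650 = 3504550.

3504550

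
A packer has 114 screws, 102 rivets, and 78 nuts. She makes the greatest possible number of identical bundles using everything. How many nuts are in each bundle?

Number of bundles = gcd(114, 102, 78).
114 = 2 × 3 × 19
102 = 2 × 3 × 17
78 = 2 × 3 × 13
gcd(114, 102, 78) = 2 × 3 = 6.
nuts per bundle = 78 / 6 = 13.

13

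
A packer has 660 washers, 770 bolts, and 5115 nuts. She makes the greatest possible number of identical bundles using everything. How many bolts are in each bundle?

14

Number of bundles = gcd(660, 770, 5115).
660 = 2^2 × 3 × 5 × 11
770 = 2 × 5 × 7 × 11
5115 = 3 × 5 × 11 × 31
gcd(660, 770, 5115) = 5 × 11 = 55.
bolts per bundle = 770 / 55 = 14.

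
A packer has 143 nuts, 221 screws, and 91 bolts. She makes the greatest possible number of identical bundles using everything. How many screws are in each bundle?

17

Number of bundles = gcd(143, 221, 91).
143 = 11 × 13
221 = 13 × 17
91 = 7 × 13
gcd(143, 221, 91) = 13.
screws per bundle = 221 / 13 = 17.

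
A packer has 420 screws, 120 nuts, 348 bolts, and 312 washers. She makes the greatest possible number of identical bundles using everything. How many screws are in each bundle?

Number of bundles = gcd(420, 120, 348, 312).
420 = 2^2 × 3 × 5 × 7
120 = 2^3 × 3 × 5
348 = 2^2 × 3 × 29
312 = 2^3 × 3 × 13
gcd(420, 120, 348, 312) = 2^2 × 3 = 12.
screws per bundle = 420 / 12 = 35.

35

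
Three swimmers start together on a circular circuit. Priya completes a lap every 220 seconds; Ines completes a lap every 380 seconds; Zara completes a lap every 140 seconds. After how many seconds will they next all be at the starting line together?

29260 seconds

The first simultaneous occurrence is after LCM of the individual periods.
220 = 2^2 × 5 × 11
380 = 2^2 × 5 × 19
140 = 2^2 × 5 × 7
LCM(220, 380, 140) = 2^2 × 5 × 7 × 11 × 19 = 29260.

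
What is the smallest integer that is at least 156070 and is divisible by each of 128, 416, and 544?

169728

The integer must be a common multiple of 128, 416, and 544, so a multiple of their LCM.
128 = 2^7
416 = 2^5 × 13
544 = 2^5 × 17
LCM(128, 416, 544) = 2^7 × 13 × 17 = 28288.
Smallest multiple of 28288 that is ≥ 156070: ⌈156070/28288⌉ × 28288 = 6 × 28288 = 169728.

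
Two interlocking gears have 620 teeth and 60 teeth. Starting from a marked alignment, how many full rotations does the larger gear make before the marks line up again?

3 rotations

The first common completion time is the LCM of the periods.
620 = 2^2 × 5 × 31
60 = 2^2 × 3 × 5
LCM(620, 60) = 2^2 × 3 × 5 × 31 = 1860.
Rotations for period 620: 1860 / 620 = 3.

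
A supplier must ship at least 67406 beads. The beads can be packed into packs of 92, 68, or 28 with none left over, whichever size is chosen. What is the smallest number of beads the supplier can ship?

The number of beads must be a common multiple of 92, 68, and 28, so a multiple of their LCM.
92 = 2^2 × 23
68 = 2^2 × 17
28 = 2^2 × 7
LCM(92, 68, 28) = 2^2 × 7 × 17 × 23 = 10948.
Smallest multiple of 10948 that is ≥ 67406: ⌈67406/10948⌉ × 10948 = 7 × 10948 = 76636.

76636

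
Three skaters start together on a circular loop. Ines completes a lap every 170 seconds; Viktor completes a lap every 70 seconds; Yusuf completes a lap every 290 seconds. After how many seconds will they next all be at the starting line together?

They coincide at every common multiple of the periods; the first is the LCM.
170 = 2 × 5 × 17
70 = 2 × 5 × 7
290 = 2 × 5 × 29
LCM(170, 70, 290) = 2 × 5 × 7 × 17 × 29 = 34510.

34510 seconds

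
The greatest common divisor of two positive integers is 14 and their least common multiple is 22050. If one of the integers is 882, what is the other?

350

For two integers, gcd × lcm = product, so the other is (14 × 22050) / 882 = 308700 / 882 = 350.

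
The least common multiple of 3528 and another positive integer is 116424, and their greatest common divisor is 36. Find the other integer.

gcd × lcm = product of the two integers, so the other integer is (36 × 116424) / 3528 = 1188.

1188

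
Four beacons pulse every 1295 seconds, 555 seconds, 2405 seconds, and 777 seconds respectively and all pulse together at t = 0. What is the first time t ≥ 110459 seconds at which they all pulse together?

Joint pulses occur at multiples of LCM(1295, 555, 2405, 777).
1295 = 5 × 7 × 37
555 = 3 × 5 × 37
2405 = 5 × 13 × 37
777 = 3 × 7 × 37
LCM(1295, 555, 2405, 777) = 3 × 5 × 7 × 13 × 37 = 50505.
Smallest multiple of 50505 that is ≥ 110459: ⌈110459/50505⌉ × 50505 = 3 × 50505 = 151515.

151515 seconds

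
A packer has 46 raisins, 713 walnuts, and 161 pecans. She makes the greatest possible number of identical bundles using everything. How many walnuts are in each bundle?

Number of bundles = gcd(46, 713, 161).
46 = 2 × 23
713 = 23 × 31
161 = 7 × 23
gcd(46, 713, 161) = 23.
walnuts per bundle = 713 / 23 = 31.

31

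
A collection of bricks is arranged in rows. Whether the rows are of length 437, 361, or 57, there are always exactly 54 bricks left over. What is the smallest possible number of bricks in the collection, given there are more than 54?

24963

N − 54 must be a common multiple of 437, 361, and 57.
437 = 19 × 23
361 = 19^2
57 = 3 × 19
LCM(437, 361, 57) = 3 × 19^2 × 23 = 24909.
Smallest N > 54 is LCM + 54 = 24909 + 54 = 24963.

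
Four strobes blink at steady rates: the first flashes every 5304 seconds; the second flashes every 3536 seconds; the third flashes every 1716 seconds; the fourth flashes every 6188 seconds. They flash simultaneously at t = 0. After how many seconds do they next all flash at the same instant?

They coincide at every common multiple of the periods; the first is the LCM.
5304 = 2^3 × 3 × 13 × 17
3536 = 2^4 × 13 × 17
1716 = 2^2 × 3 × 11 × 13
6188 = 2^2 × 7 × 13 × 17
LCM(5304, 3536, 1716, 6188) = 2^4 × 3 × 7 × 11 × 13 × 17 = 816816.

816816 seconds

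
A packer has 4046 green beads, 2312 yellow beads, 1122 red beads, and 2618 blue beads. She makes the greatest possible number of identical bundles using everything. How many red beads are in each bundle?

Number of bundles = gcd(4046, 2312, 1122, 2618).
4046 = 2 × 7 × 17^2
2312 = 2^3 × 17^2
1122 = 2 × 3 × 11 × 17
2618 = 2 × 7 × 11 × 17
gcd(4046, 2312, 1122, 2618) = 2 × 17 = 34.
red beads per bundle = 1122 / 34 = 33.

33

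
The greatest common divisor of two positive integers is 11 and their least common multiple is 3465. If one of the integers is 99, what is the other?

385

For two integers, gcd × lcm = product, so the other is (11 × 3465) / 99 = 38115 / 99 = 385.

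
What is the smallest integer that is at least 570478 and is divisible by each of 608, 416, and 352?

The integer must be a common multiple of 608, 416, and 352, so a multiple of their LCM.
608 = 2^5 × 19
416 = 2^5 × 13
352 = 2^5 × 11
LCM(608, 416, 352) = 2^5 × 11 × 13 × 19 = 86944.
Smallest multiple of 86944 that is ≥ 570478: ⌈570478/86944⌉ × 86944 = 7 × 86944 = 608608.

608608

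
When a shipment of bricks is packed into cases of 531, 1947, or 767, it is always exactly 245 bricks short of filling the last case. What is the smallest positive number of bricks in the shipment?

Being 245 short of a full case of size k means N ≡ −245 (mod k), i.e. N + 245 is a multiple of each size.
531 = 3^2 × 59
1947 = 3 × 11 × 59
767 = 13 × 59
LCM(531, 1947, 767) = 3^2 × 11 × 13 × 59 = 75933.
Smallest positive N is 75933 − 245 = 75688.

75688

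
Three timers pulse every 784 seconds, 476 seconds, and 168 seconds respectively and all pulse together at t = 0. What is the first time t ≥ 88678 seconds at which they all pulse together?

119952 seconds

Joint pulses occur at multiples of LCM(784, 476, 168).
784 = 2^4 × 7^2
476 = 2^2 × 7 × 17
168 = 2^3 × 3 × 7
LCM(784, 476, 168) = 2^4 × 3 × 7^2 × 17 = 39984.
Smallest multiple of 39984 that is ≥ 88678: ⌈88678/39984⌉ × 39984 = 3 × 39984 = 119952.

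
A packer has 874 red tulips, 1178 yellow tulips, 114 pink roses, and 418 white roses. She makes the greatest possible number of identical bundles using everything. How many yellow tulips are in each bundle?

Number of bundles = gcd(874, 1178, 114, 418).
874 = 2 × 19 × 23
1178 = 2 × 19 × 31
114 = 2 × 3 × 19
418 = 2 × 11 × 19
gcd(874, 1178, 114, 418) = 2 × 19 = 38.
yellow tulips per bundle = 1178 / 38 = 31.

31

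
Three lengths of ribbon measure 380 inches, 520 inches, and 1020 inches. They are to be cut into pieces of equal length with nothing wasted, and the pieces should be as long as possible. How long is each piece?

20 inches

Each piece length must divide every original length, so the longest possible is gcd(380, 520, 1020).
380 = 2^2 × 5 × 19
520 = 2^3 × 5 × 13
1020 = 2^2 × 3 × 5 × 17
gcd(380, 520, 1020) = 2^2 × 5 = 20.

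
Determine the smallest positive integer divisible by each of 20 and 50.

100

20 = 2^2 × 5
50 = 2 × 5^2
LCM(20, 50) = 2^2 × 5^2 = 100.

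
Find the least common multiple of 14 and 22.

14 = 2 × 7
22 = 2 × 11
LCM(14, 22) = 2 × 7 × 11 = 154.

154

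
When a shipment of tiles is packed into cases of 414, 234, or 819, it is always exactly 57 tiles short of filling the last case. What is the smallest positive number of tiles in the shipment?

Being 57 short of a full case of size k means N ≡ −57 (mod k), i.e. N + 57 is a multiple of each size.
414 = 2 × 3^2 × 23
234 = 2 × 3^2 × 13
819 = 3^2 × 7 × 13
LCM(414, 234, 819) = 2 × 3^2 × 7 × 13 × 23 = 37674.
Smallest positive N is 37674 − 57 = 37617.

37617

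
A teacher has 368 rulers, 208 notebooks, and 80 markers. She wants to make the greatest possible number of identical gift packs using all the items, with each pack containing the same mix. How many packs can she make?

16 packs

The pack count must divide each quantity, so the greatest is gcd(368, 208, 80).
368 = 2^4 × 23
208 = 2^4 × 13
80 = 2^4 × 5
gcd(368, 208, 80) = 2^4 = 16.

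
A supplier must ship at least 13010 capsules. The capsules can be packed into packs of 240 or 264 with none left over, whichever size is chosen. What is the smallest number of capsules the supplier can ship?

The number of capsules must be a common multiple of 240 and 264, so a multiple of their LCM.
240 = 2^4 × 3 × 5
264 = 2^3 × 3 × 11
LCM(240, 264) = 2^4 × 3 × 5 × 11 = 2640.
Smallest multiple of 2640 that is ≥ 13010: ⌈13010/2640⌉ × 2640 = 5 × 2640 = 13200.

13200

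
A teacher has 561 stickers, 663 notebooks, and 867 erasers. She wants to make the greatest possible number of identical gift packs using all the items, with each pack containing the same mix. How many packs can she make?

51 packs

The pack count must divide each quantity, so the greatest is gcd(561, 663, 867).
561 = 3 × 11 × 17
663 = 3 × 13 × 17
867 = 3 × 17^2
gcd(561, 663, 867) = 3 × 17 = 51.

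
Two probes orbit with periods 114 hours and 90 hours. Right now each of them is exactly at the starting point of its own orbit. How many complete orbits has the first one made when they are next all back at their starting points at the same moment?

They are all back at their starting positions together after one LCM of the periods.
114 = 2 × 3 × 19
90 = 2 × 3^2 × 5
LCM(114, 90) = 2 × 3^2 × 5 × 19 = 1710.
Orbits for period 114: 1710 / 114 = 15.

15 orbits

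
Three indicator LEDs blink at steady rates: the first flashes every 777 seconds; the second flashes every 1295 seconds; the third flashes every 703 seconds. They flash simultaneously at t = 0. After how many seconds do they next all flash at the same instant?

They coincide at every common multiple of the periods; the first is the LCM.
777 = 3 × 7 × 37
1295 = 5 × 7 × 37
703 = 19 × 37
LCM(777, 1295, 703) = 3 × 5 × 7 × 19 × 37 = 73815.

73815 seconds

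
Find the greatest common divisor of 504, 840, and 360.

24

504 = 2^3 × 3^2 × 7
840 = 2^3 × 3 × 5 × 7
360 = 2^3 × 3^2 × 5
gcd(504, 840, 360) = 2^3 × 3 = 24.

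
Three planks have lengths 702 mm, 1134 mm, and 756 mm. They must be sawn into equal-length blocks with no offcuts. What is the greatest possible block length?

The block length must divide every plank, so the greatest is gcd(702, 1134, 756).
702 = 2 × 3^3 × 13
1134 = 2 × 3^4 × 7
756 = 2^2 × 3^3 × 7
gcd(702, 1134, 756) = 2 × 3^3 = 54.

54 mm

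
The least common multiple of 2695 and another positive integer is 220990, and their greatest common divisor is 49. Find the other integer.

4018

gcd × lcm = product of the two integers, so the other integer is (49 × 220990) / 2695 = 4018.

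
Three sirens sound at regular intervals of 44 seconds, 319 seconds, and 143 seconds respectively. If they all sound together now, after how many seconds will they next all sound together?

The first simultaneous occurrence is after LCM of the individual periods.
44 = 2^2 × 11
319 = 11 × 29
143 = 11 × 13
LCM(44, 319, 143) = 2^2 × 11 × 13 × 29 = 16588.

16588 seconds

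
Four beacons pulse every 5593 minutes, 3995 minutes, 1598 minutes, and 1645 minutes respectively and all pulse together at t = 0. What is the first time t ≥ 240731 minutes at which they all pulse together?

Joint pulses occur at multiples of LCM(5593, 3995, 1598, 1645).
5593 = 7 × 17 × 47
3995 = 5 × 17 × 47
1598 = 2 × 17 × 47
1645 = 5 × 7 × 47
LCM(5593, 3995, 1598, 1645) = 2 × 5 × 7 × 17 × 47 = 55930.
Smallest multiple of 55930 that is ≥ 240731: ⌈240731/55930⌉ × 55930 = 5 × 55930 = 279650.

279650 minutes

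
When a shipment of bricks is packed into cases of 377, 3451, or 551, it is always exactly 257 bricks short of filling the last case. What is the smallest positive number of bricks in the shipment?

852140

Being 257 short of a full case of size k means N ≡ −257 (mod k), i.e. N + 257 is a multiple of each size.
377 = 13 × 29
3451 = 7 × 17 × 29
551 = 19 × 29
LCM(377, 3451, 551) = 7 × 13 × 17 × 19 × 29 = 852397.
Smallest positive N is 852397 − 257 = 852140.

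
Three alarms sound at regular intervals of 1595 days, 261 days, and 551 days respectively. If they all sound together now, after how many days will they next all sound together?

272745 days

They coincide at every common multiple of the periods; the first is the LCM.
1595 = 5 × 11 × 29
261 = 3^2 × 29
551 = 19 × 29
LCM(1595, 261, 551) = 3^2 × 5 × 11 × 19 × 29 = 272745.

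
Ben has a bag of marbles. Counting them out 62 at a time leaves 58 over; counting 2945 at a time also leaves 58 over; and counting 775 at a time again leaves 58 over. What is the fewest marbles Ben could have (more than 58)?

29508

N − 58 must be a common multiple of 62, 2945, and 775.
62 = 2 × 31
2945 = 5 × 19 × 31
775 = 5^2 × 31
LCM(62, 2945, 775) = 2 × 5^2 × 19 × 31 = 29450.
Smallest N > 58 is LCM + 58 = 29450 + 58 = 29508.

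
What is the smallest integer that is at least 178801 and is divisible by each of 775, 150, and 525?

195300

The integer must be a common multiple of 775, 150, and 525, so a multiple of their LCM.
775 = 5^2 × 31
150 = 2 × 3 × 5^2
525 = 3 × 5^2 × 7
LCM(775, 150, 525) = 2 × 3 × 5^2 × 7 × 31 = 32550.
Smallest multiple of 32550 that is ≥ 178801: ⌈178801/32550⌉ × 32550 = 6 × 32550 = 195300.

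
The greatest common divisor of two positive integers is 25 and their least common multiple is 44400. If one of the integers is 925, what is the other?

For two integers, gcd × lcm = product, so the other is (25 × 44400) / 925 = 1110000 / 925 = 1200.

1200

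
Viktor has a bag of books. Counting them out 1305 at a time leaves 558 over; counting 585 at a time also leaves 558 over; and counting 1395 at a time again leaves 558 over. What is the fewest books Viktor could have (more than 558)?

526473

N − 558 must be a common multiple of 1305, 585, and 1395.
1305 = 3^2 × 5 × 29
585 = 3^2 × 5 × 13
1395 = 3^2 × 5 × 31
LCM(1305, 585, 1395) = 3^2 × 5 × 13 × 29 × 31 = 525915.
Smallest N > 558 is LCM + 558 = 525915 + 558 = 526473.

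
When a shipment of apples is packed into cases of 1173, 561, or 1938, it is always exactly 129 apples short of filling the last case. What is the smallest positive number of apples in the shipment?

490185

Being 129 short of a full case of size k means N ≡ −129 (mod k), i.e. N + 129 is a multiple of each size.
1173 = 3 × 17 × 23
561 = 3 × 11 × 17
1938 = 2 × 3 × 17 × 19
LCM(1173, 561, 1938) = 2 × 3 × 11 × 17 × 19 × 23 = 490314.
Smallest positive N is 490314 − 129 = 490185.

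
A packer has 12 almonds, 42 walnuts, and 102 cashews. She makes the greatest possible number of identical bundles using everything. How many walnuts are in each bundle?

Number of bundles = gcd(12, 42, 102).
12 = 2^2 × 3
42 = 2 × 3 × 7
102 = 2 × 3 × 17
gcd(12, 42, 102) = 2 × 3 = 6.
walnuts per bundle = 42 / 6 = 7.

7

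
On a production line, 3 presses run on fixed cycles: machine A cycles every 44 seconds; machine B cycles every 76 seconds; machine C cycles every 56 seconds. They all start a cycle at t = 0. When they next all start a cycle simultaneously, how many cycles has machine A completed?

266 cycles

They are all back at their starting positions together after one LCM of the periods.
44 = 2^2 × 11
76 = 2^2 × 19
56 = 2^3 × 7
LCM(44, 76, 56) = 2^3 × 7 × 11 × 19 = 11704.
Cycles for period 44: 11704 / 44 = 266.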